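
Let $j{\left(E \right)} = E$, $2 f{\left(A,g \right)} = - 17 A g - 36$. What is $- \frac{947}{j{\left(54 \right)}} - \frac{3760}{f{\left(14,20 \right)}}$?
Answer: $- \frac{1033933}{64746} \approx -15.969$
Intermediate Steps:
$f{\left(A,g \right)} = -18 - \frac{17 A g}{2}$ ($f{\left(A,g \right)} = \frac{- 17 A g - 36}{2} = \frac{-36 - 17 A g}{2} = -18 - \frac{17 A g}{2}$)
$- \frac{947}{j{\left(54 \right)}} - \frac{3760}{f{\left(14,20 \right)}} = - \frac{947}{54} - \frac{3760}{-18 - 119 \cdot 20} = \left(-947\right) \frac{1}{54} - \frac{3760}{-18 - 2380} = - \frac{947}{54} - \frac{3760}{-2398} = - \frac{947}{54} - - \frac{1880}{1199} = - \frac{947}{54} + \frac{1880}{1199} = - \frac{1033933}{64746}$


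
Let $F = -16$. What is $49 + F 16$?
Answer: $-207$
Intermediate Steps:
$49 + F 16 = 49 - 256 = -207$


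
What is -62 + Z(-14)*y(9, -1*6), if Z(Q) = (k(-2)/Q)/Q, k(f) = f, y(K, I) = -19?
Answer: -6057/98 ≈ -61.806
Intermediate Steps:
Z(Q) = -2/Q**2 (Z(Q) = (-2/Q)/Q = -2/Q**2)
-62 + Z(-14)*y(9, -1*6) = -62 - 2/(-14)**2*(-19) = -62 - 2*1/196*(-19) = -62 - 1/98*(-19) = -62 + 19/98 = -6057/98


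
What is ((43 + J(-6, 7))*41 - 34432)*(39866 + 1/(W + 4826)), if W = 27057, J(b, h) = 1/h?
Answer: -290614883421918/223181 ≈ -1.3021e+9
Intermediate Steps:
((43 + J(-6, 7))*41 - 34432)*(39866 + 1/(W + 4826)) = ((43 + 1/7)*41 - 34432)*(39866 + 1/(27057 + 4826)) = ((43 + ⅐)*41 - 34432)*(39866 + 1/31883) = ((302/7)*41 - 34432)*(39866 + 1/31883) = (12382/7 - 34432)*(1271047679/31883) = -228642/7*1271047679/31883 = -290614883421918/223181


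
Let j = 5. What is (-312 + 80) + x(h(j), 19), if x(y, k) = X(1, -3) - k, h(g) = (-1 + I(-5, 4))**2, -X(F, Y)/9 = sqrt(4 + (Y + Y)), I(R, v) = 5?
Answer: -251 - 9*I*sqrt(2) ≈ -251.0 - 12.728*I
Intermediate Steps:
X(F, Y) = -9*sqrt(4 + 2*Y) (X(F, Y) = -9*sqrt(4 + (Y + Y)) = -9*sqrt(4 + 2*Y))
h(g) = 16 (h(g) = (-1 + 5)**2 = 4**2 = 16)
x(y, k) = -k - 9*I*sqrt(2) (x(y, k) = -9*sqrt(4 + 2*(-3)) - k = -9*sqrt(4 - 6) - k = -9*I*sqrt(2) - k = -k - 9*I*sqrt(2))
(-312 + 80) + x(h(j), 19) = (-312 + 80) + (-1*19 - 9*I*sqrt(2)) = -232 + (-19 - 9*I*sqrt(2)) = -251 - 9*I*sqrt(2)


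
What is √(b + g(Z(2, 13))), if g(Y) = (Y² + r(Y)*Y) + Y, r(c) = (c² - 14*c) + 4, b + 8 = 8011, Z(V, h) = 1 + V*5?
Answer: 2*√1954 ≈ 88.408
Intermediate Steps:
Z(V, h) = 1 + 5*V
b = 8003 (b = -8 + 8011 = 8003)
r(c) = 4 + c² - 14*c
g(Y) = Y + Y² + Y*(4 + Y² - 14*Y) (g(Y) = (Y² + (4 + Y² - 14*Y)*Y) + Y = (Y² + Y*(4 + Y² - 14*Y)) + Y = Y + Y² + Y*(4 + Y² - 14*Y))
√(b + g(Z(2, 13))) = √(8003 + (1 + 5*2)*(5 + (1 + 5*2)² - 13*(1 + 5*2))) = √(8003 + (1 + 10)*(5 + (1 + 10)² - 13*(1 + 10))) = √(8003 + 11*(5 + 11² - 13*11)) = √(8003 + 11*(5 + 121 - 143)) = √(8003 + 11*(-17)) = √(8003 - 187) = √7816 = 2*√1954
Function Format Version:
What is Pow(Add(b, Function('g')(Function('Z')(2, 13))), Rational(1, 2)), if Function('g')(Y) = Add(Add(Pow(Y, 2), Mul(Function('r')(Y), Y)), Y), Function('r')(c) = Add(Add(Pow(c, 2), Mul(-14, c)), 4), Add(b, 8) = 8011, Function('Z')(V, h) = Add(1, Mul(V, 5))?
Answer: Mul(2, Pow(1954, Rational(1, 2))) ≈ 88.408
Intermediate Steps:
Function('Z')(V, h) = Add(1, Mul(5, V))
b = 8003 (b = Add(-8, 8011) = 8003)
Function('r')(c) = Add(4, Pow(c, 2), Mul(-14, c))
Function('g')(Y) = Add(Y, Pow(Y, 2), Mul(Y, Add(4, Pow(Y, 2), Mul(-14, Y)))) (Function('g')(Y) = Add(Add(Pow(Y, 2), Mul(Add(4, Pow(Y, 2), Mul(-14, Y)), Y)), Y) = Add(Add(Pow(Y, 2), Mul(Y, Add(4, Pow(Y, 2), Mul(-14, Y)))), Y) = Add(Y, Pow(Y, 2), Mul(Y, Add(4, Pow(Y, 2), Mul(-14, Y)))))
Pow(Add(b, Function('g')(Function('Z')(2, 13))), Rational(1, 2)) = Pow(Add(8003, Mul(Add(1, Mul(5, 2)), Add(5, Pow(Add(1, Mul(5, 2)), 2), Mul(-13, Add(1, Mul(5, 2)))))), Rational(1, 2)) = Pow(Add(8003, Mul(Add(1, 10), Add(5, Pow(Add(1, 10), 2), Mul(-13, Add(1, 10))))), Rational(1, 2)) = Pow(Add(8003, Mul(11, Add(5, Pow(11, 2), Mul(-13, 11)))), Rational(1, 2)) = Pow(Add(8003, Mul(11, Add(5, 121, -143))), Rational(1, 2)) = Pow(Add(8003, Mul(11, -17)), Rational(1, 2)) = Pow(Add(8003, -187), Rational(1, 2)) = Pow(7816, Rational(1, 2)) = Mul(2, Pow(1954, Rational(1, 2)))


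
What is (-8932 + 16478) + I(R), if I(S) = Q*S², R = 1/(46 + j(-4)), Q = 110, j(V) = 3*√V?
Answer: 546039681/72361 - 3795*I/289444 ≈ 7546.0 - 0.013111*I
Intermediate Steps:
R = (46 - 6*I)/2152 (R = 1/(46 + 3*√(-4)) = 1/(46 + 3*(2*I)) = 1/(46 + 6*I) = (46 - 6*I)/2152 ≈ 0.021375 - 0.0027881*I)
I(S) = 110*S²
(-8932 + 16478) + I(R) = (-8932 + 16478) + 110*(23/1076 - 3*I/1076)² = 7546 + 110*(23/1076 - 3*I/1076)²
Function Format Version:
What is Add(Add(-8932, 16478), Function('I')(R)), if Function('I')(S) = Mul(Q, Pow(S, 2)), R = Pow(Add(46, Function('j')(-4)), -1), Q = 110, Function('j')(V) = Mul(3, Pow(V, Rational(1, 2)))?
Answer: Add(Rational(546039681, 72361), Mul(Rational(-3795, 289444), I)) ≈ Add(7546.0, Mul(-0.013111, I))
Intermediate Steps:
R = Mul(Rational(1, 2152), Add(46, Mul(-6, I))) (R = Pow(Add(46, Mul(3, Pow(-4, Rational(1, 2)))), -1) = Pow(Add(46, Mul(3, Mul(2, I))), -1) = Pow(Add(46, Mul(6, I)), -1) = Mul(Rational(1, 2152), Add(46, Mul(-6, I))) ≈ Add(0.021375, Mul(-0.0027881, I)))
Function('I')(S) = Mul(110, Pow(S, 2))
Add(Add(-8932, 16478), Function('I')(R)) = Add(Add(-8932, 16478), Mul(110, Pow(Add(Rational(23, 1076), Mul(Rational(-3, 1076), I)), 2))) = Add(7546, Mul(110, Pow(Add(Rational(23, 1076), Mul(Rational(-3, 1076), I)), 2)))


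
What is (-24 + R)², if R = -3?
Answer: 729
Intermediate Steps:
(-24 + R)² = (-24 - 3)² = (-27)² = 729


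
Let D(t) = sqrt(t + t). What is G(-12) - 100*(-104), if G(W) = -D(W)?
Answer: 10400 - 2*I*sqrt(6) ≈ 10400.0 - 4.899*I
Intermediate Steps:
D(t) = sqrt(2)*sqrt(t) (D(t) = sqrt(2*t) = sqrt(2)*sqrt(t))
G(W) = -sqrt(2)*sqrt(W)
G(-12) - 100*(-104) = -sqrt(2)*sqrt(-12) - 100*(-104) = -sqrt(2)*2*I*sqrt(3) + 10400 = -2*I*sqrt(6) + 10400 = 10400 - 2*I*sqrt(6)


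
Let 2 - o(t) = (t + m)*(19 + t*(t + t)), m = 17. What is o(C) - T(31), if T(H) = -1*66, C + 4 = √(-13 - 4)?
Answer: -425 + 191*I*√17 ≈ -425.0 + 787.51*I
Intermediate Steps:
C = -4 + I*√17 (C = -4 + √(-13 - 4) = -4 + √(-17) = -4 + I*√17 ≈ -4.0 + 4.1231*I)
T(H) = -66
o(t) = 2 - (17 + t)*(19 + 2*t²) (o(t) = 2 - (t + 17)*(19 + t*(t + t)) = 2 - (17 + t)*(19 + t*(2*t)) = 2 - (17 + t)*(19 + 2*t²))
o(C) - T(31) = (-321 - 34*(-4 + I*√17)² - 19*(-4 + I*√17) - 2*(-4 + I*√17)³) - 1*(-66) = (-321 - 34*(-4 + I*√17)² + (76 - 19*I*√17) - 2*(-4 + I*√17)³) + 66 = (-245 - 34*(-4 + I*√17)² - 2*(-4 + I*√17)³ - 19*I*√17) + 66 = -179 - 34*(-4 + I*√17)² - 2*(-4 + I*√17)³ - 19*I*√17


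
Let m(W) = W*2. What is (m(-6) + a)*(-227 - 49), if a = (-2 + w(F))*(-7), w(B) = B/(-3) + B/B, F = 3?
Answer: -552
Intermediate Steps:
w(B) = 1 - B/3 (w(B) = B*(-⅓) + 1 = -B/3 + 1 = 1 - B/3)
m(W) = 2*W
a = 14 (a = (-2 + (1 - ⅓*3))*(-7) = (-2 + (1 - 1))*(-7) = (-2 + 0)*(-7) = -2*(-7) = 14)
(m(-6) + a)*(-227 - 49) = (2*(-6) + 14)*(-227 - 49) = (-12 + 14)*(-276) = 2*(-276) = -552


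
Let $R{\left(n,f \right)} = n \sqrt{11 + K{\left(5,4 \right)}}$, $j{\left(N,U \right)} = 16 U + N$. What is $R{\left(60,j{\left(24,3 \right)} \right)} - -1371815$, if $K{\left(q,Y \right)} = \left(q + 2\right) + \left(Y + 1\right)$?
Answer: $1371815 + 60 \sqrt{23} \approx 1.3721 \cdot 10^{6}$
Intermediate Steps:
$j{\left(N,U \right)} = N + 16 U$
$K{\left(q,Y \right)} = 3 + Y + q$ ($K{\left(q,Y \right)} = \left(2 + q\right) + \left(1 + Y\right) = 3 + Y + q$)
$R{\left(n,f \right)} = n \sqrt{23}$ ($R{\left(n,f \right)} = n \sqrt{11 + \left(3 + 4 + 5\right)} = n \sqrt{11 + 12} = n \sqrt{23}$)
$R{\left(60,j{\left(24,3 \right)} \right)} - -1371815 = 60 \sqrt{23} - -1371815 = 60 \sqrt{23} + 1371815 = 1371815 + 60 \sqrt{23}$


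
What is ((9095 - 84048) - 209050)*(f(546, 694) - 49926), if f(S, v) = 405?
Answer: 14064112563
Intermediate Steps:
((9095 - 84048) - 209050)*(f(546, 694) - 49926) = ((9095 - 84048) - 209050)*(405 - 49926) = (-74953 - 209050)*(-49521) = -284003*(-49521) = 14064112563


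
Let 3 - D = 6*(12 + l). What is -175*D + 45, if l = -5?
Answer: 6870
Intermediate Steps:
D = -39 (D = 3 - 6*(12 - 5) = 3 - 6*7 = 3 - 1*42 = 3 - 42 = -39)
-175*D + 45 = -175*(-39) + 45 = 6825 + 45 = 6870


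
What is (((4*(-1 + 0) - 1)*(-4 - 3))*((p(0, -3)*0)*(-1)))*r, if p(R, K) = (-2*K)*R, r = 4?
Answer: 0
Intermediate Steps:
p(R, K) = -2*K*R
(((4*(-1 + 0) - 1)*(-4 - 3))*((p(0, -3)*0)*(-1)))*r = (((4*(-1 + 0) - 1)*(-4 - 3))*((-2*(-3)*0*0)*(-1)))*4 = (((4*(-1) - 1)*(-7))*((0*0)*(-1)))*4 = (((-4 - 1)*(-7))*(0*(-1)))*4 = (-5*(-7)*0)*4 = (35*0)*4 = 0*4 = 0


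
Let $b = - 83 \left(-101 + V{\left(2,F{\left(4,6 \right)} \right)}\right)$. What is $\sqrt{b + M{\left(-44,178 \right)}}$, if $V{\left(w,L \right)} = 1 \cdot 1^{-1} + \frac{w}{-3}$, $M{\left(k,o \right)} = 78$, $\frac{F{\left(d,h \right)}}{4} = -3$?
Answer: $\frac{10 \sqrt{759}}{3} \approx 91.833$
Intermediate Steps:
$F{\left(d,h \right)} = -12$ ($F{\left(d,h \right)} = 4 \left(-3\right) = -12$)
$V{\left(w,L \right)} = 1 - \frac{w}{3}$ ($V{\left(w,L \right)} = 1 \cdot 1 + w \left(- \frac{1}{3}\right) = 1 - \frac{w}{3}$)
$b = \frac{25066}{3}$ ($b = - 83 \left(-101 + \left(1 - \frac{2}{3}\right)\right) = - 83 \left(-101 + \frac{1}{3}\right) = \left(-83\right) \left(- \frac{302}{3}\right) = \frac{25066}{3} \approx 8355.3$)
$\sqrt{b + M{\left(-44,178 \right)}} = \sqrt{\frac{25066}{3} + 78} = \sqrt{\frac{25300}{3}} = \frac{10 \sqrt{759}}{3}$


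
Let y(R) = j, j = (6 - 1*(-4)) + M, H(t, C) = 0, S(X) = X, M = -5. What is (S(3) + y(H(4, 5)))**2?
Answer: 64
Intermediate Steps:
j = 5 (j = (6 - 1*(-4)) - 5 = (6 + 4) - 5 = 10 - 5 = 5)
y(R) = 5
(S(3) + y(H(4, 5)))**2 = (3 + 5)**2 = 8**2 = 64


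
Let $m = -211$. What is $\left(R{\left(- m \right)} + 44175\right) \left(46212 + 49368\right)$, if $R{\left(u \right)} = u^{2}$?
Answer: $8477563680$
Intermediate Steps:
$\left(R{\left(- m \right)} + 44175\right) \left(46212 + 49368\right) = \left(\left(\left(-1\right) \left(-211\right)\right)^{2} + 44175\right) \left(46212 + 49368\right) = \left(211^{2} + 44175\right) 95580 = \left(44521 + 44175\right) 95580 = 88696 \cdot 95580 = 8477563680$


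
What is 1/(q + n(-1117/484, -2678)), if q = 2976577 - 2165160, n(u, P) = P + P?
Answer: 1/806061 ≈ 1.2406e-6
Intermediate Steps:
n(u, P) = 2*P
q = 811417
1/(q + n(-1117/484, -2678)) = 1/(811417 + 2*(-2678)) = 1/(811417 - 5356) = 1/806061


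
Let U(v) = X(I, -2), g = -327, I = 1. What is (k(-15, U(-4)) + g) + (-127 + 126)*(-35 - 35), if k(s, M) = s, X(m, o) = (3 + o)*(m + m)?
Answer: -272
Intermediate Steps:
X(m, o) = 2*m*(3 + o) (X(m, o) = (3 + o)*(2*m) = 2*m*(3 + o))
U(v) = 2 (U(v) = 2*1*(3 - 2) = 2*1*1 = 2)
(k(-15, U(-4)) + g) + (-127 + 126)*(-35 - 35) = (-15 - 327) + (-127 + 126)*(-35 - 35) = -342 - 1*(-70) = -342 + 70 = -272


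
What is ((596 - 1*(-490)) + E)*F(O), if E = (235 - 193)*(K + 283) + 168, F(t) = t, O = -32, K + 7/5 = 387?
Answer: -4693632/5 ≈ -9.3873e+5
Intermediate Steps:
K = 1928/5 (K = -7/5 + 387 = 1928/5 ≈ 385.60)
E = 141246/5 (E = (235 - 193)*(1928/5 + 283) + 168 = 42*(3343/5) + 168 = 140406/5 + 168 = 141246/5 ≈ 28249.)
((596 - 1*(-490)) + E)*F(O) = ((596 - 1*(-490)) + 141246/5)*(-32) = ((596 + 490) + 141246/5)*(-32) = (1086 + 141246/5)*(-32) = (146676/5)*(-32) = -4693632/5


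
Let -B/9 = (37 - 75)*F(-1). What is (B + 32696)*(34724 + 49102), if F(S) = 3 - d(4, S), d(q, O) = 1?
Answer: 2798111880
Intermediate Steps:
F(S) = 2 (F(S) = 3 - 1*1 = 3 - 1 = 2)
B = 684 (B = -9*(37 - 75)*2 = -(-342)*2 = -9*(-76) = 684)
(B + 32696)*(34724 + 49102) = (684 + 32696)*(34724 + 49102) = 33380*83826 = 2798111880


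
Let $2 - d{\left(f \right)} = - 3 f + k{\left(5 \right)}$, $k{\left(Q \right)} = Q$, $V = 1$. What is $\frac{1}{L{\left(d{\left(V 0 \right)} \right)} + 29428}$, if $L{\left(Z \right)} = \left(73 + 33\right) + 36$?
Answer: $\frac{1}{29570} \approx 3.3818 \cdot 10^{-5}$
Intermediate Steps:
$d{\left(f \right)} = -3 + 3 f$ ($d{\left(f \right)} = 2 - \left(- 3 f + 5\right) = 2 - \left(5 - 3 f\right) = 2 + \left(-5 + 3 f\right) = -3 + 3 f$)
$L{\left(Z \right)} = 142$ ($L{\left(Z \right)} = 106 + 36 = 142$)
$\frac{1}{L{\left(d{\left(V 0 \right)} \right)} + 29428} = \frac{1}{142 + 29428} = \frac{1}{29570}$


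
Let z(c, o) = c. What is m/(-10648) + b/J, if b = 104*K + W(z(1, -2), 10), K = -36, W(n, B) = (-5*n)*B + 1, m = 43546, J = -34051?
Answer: -721198491/181287524 ≈ -3.9782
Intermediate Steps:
W(n, B) = 1 - 5*B*n (W(n, B) = -5*B*n + 1 = 1 - 5*B*n)
b = -3793 (b = 104*(-36) + (1 - 5*10*1) = -3744 + (1 - 50) = -3744 - 49 = -3793)
m/(-10648) + b/J = 43546/(-10648) - 3793/(-34051) = 43546*(-1/10648) - 3793*(-1/34051) = -21773/5324 + 3793/34051 = -721198491/181287524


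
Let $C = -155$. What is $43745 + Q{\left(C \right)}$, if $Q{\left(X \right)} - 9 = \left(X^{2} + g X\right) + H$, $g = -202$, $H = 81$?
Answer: $99170$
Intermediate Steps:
$Q{\left(X \right)} = 90 + X^{2} - 202 X$ ($Q{\left(X \right)} = 9 + \left(\left(X^{2} - 202 X\right) + 81\right) = 9 + \left(81 + X^{2} - 202 X\right) = 90 + X^{2} - 202 X$)
$43745 + Q{\left(C \right)} = 43745 + \left(90 + \left(-155\right)^{2} - -31310\right) = 43745 + \left(90 + 24025 + 31310\right) = 43745 + 55425 = 99170$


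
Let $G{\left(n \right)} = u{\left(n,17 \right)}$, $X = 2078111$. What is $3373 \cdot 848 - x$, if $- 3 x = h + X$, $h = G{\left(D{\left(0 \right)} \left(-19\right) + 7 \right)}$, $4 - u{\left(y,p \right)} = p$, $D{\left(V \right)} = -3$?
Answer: $\frac{10659010}{3} \approx 3.553 \cdot 10^{6}$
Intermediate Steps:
$u{\left(y,p \right)} = 4 - p$
$G{\left(n \right)} = -13$ ($G{\left(n \right)} = 4 - 17 = -13$)
$h = -13$
$x = - \frac{2078098}{3}$ ($x = - \frac{-13 + 2078111}{3} = \left(- \frac{1}{3}\right) 2078098 = - \frac{2078098}{3} \approx -6.927 \cdot 10^{5}$)
$3373 \cdot 848 - x = 3373 \cdot 848 - - \frac{2078098}{3} = 2860304 + \frac{2078098}{3} = \frac{10659010}{3}$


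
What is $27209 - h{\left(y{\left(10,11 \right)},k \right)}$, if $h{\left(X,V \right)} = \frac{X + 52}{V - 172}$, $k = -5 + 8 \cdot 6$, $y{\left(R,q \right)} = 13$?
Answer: $\frac{3510026}{129} \approx 27210.0$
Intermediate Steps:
$k = 43$ ($k = -5 + 48 = 43$)
$h{\left(X,V \right)} = \frac{52 + X}{-172 + V}$
$27209 - h{\left(y{\left(10,11 \right)},k \right)} = 27209 - \frac{52 + 13}{-172 + 43} = 27209 - \frac{1}{-129} \cdot 65 = 27209 - \left(- \frac{1}{129}\right) 65 = 27209 - - \frac{65}{129} = 27209 + \frac{65}{129} = \frac{3510026}{129}$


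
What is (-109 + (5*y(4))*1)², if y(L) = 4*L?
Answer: 841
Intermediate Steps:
(-109 + (5*y(4))*1)² = (-109 + (5*(4*4))*1)² = (-109 + (5*16)*1)² = (-109 + 80*1)² = (-109 + 80)² = (-29)² = 841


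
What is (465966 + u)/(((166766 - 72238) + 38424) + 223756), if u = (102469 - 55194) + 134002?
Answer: 647243/356708 ≈ 1.8145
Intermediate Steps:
u = 181277 (u = 47275 + 134002 = 181277)
(465966 + u)/(((166766 - 72238) + 38424) + 223756) = (465966 + 181277)/(((166766 - 72238) + 38424) + 223756) = 647243/((94528 + 38424) + 223756) = 647243/(132952 + 223756) = 647243/356708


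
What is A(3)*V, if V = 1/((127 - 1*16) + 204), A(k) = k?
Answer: 1/105 ≈ 0.0095238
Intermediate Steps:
V = 1/315 (V = 1/((127 - 16) + 204) = 1/(111 + 204) = 1/315 ≈ 0.0031746)
A(3)*V = 3*(1/315) = 1/105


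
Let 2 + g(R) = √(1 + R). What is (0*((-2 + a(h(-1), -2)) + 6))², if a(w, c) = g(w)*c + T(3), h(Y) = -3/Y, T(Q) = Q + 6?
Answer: 0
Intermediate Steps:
T(Q) = 6 + Q
g(R) = -2 + √(1 + R)
a(w, c) = 9 + c*(-2 + √(1 + w)) (a(w, c) = (-2 + √(1 + w))*c + (6 + 3) = c*(-2 + √(1 + w)) + 9 = 9 + c*(-2 + √(1 + w)))
(0*((-2 + a(h(-1), -2)) + 6))² = (0*((-2 + (9 - 2*(-2 + √(1 - 3/(-1))))) + 6))² = (0*((-2 + (9 - 2*(-2 + √(1 - 3*(-1))))) + 6))² = (0*((-2 + (9 - 2*(-2 + √(1 + 3)))) + 6))² = (0*((-2 + (9 - 2*(-2 + √4))) + 6))² = (0*((-2 + (9 - 2*(-2 + 2))) + 6))² = (0*((-2 + (9 - 2*0)) + 6))² = (0*((-2 + (9 + 0)) + 6))² = (0*((-2 + 9) + 6))² = (0*(7 + 6))² = (0*13)² = 0² = 0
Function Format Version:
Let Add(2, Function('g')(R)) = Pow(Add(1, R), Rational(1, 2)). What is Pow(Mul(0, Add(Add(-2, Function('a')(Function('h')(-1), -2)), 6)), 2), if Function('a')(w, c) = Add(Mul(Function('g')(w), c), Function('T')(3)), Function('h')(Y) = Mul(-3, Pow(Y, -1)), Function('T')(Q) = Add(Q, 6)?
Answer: 0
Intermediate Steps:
Function('T')(Q) = Add(6, Q)
Function('g')(R) = Add(-2, Pow(Add(1, R), Rational(1, 2)))
Function('a')(w, c) = Add(9, Mul(c, Add(-2, Pow(Add(1, w), Rational(1, 2))))) (Function('a')(w, c) = Add(Mul(Add(-2, Pow(Add(1, w), Rational(1, 2))), c), Add(6, 3)) = Add(Mul(c, Add(-2, Pow(Add(1, w), Rational(1, 2)))), 9) = Add(9, Mul(c, Add(-2, Pow(Add(1, w), Rational(1, 2))))))
Pow(Mul(0, Add(Add(-2, Function('a')(Function('h')(-1), -2)), 6)), 2) = Pow(Mul(0, Add(Add(-2, Add(9, Mul(-2, Add(-2, Pow(Add(1, Mul(-3, Pow(-1, -1))), Rational(1, 2)))))), 6)), 2) = Pow(Mul(0, Add(Add(-2, Add(9, Mul(-2, Add(-2, Pow(Add(1, Mul(-3, -1)), Rational(1, 2)))))), 6)), 2) = Pow(Mul(0, Add(Add(-2, Add(9, Mul(-2, Add(-2, Pow(Add(1, 3), Rational(1, 2)))))), 6)), 2) = Pow(Mul(0, Add(Add(-2, Add(9, Mul(-2, Add(-2, Pow(4, Rational(1, 2)))))), 6)), 2) = Pow(Mul(0, Add(Add(-2, Add(9, Mul(-2, Add(-2, 2)))), 6)), 2) = Pow(Mul(0, Add(Add(-2, Add(9, Mul(-2, 0))), 6)), 2) = Pow(Mul(0, Add(Add(-2, Add(9, 0)), 6)), 2) = Pow(Mul(0, Add(Add(-2, 9), 6)), 2) = Pow(Mul(0, Add(7, 6)), 2) = Pow(Mul(0, 13), 2) = Pow(0, 2) = 0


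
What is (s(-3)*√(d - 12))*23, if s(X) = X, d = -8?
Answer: -138*I*√5 ≈ -308.58*I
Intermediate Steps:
(s(-3)*√(d - 12))*23 = -3*√(-8 - 12)*23 = -6*I*√5*23 = -138*I*√5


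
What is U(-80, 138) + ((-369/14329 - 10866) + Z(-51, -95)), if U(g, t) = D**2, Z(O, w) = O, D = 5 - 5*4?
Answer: -153206037/14329 ≈ -10692.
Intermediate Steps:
D = -15 (D = 5 - 20 = -15)
U(g, t) = 225 (U(g, t) = (-15)**2 = 225)
U(-80, 138) + ((-369/14329 - 10866) + Z(-51, -95)) = 225 + ((-369/14329 - 10866) - 51) = 225 + (-155699283/14329 - 51) = 225 - 156430062/14329 = -153206037/14329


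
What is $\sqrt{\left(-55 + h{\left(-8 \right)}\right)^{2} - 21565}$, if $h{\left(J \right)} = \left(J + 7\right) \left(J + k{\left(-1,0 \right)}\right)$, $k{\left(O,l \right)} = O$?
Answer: $3 i \sqrt{2161} \approx 139.46 i$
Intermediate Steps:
$h{\left(J \right)} = \left(-1 + J\right) \left(7 + J\right)$ ($h{\left(J \right)} = \left(J + 7\right) \left(J - 1\right) = \left(7 + J\right) \left(-1 + J\right) = \left(-1 + J\right) \left(7 + J\right)$)
$\sqrt{\left(-55 + h{\left(-8 \right)}\right)^{2} - 21565} = \sqrt{\left(-55 + \left(-7 + \left(-8\right)^{2} + 6 \left(-8\right)\right)\right)^{2} - 21565} = \sqrt{\left(-55 - -9\right)^{2} - 21565} = \sqrt{\left(-55 + 9\right)^{2} - 21565} = \sqrt{\left(-46\right)^{2} - 21565} = \sqrt{2116 - 21565} = \sqrt{-19449} = 3 i \sqrt{2161}$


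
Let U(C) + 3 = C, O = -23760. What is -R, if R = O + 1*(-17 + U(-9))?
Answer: 23789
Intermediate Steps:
U(C) = -3 + C
R = -23789 (R = -23760 + 1*(-17 + (-3 - 9)) = -23760 + 1*(-17 - 12) = -23760 + 1*(-29) = -23760 - 29 = -23789)
-R = -1*(-23789) = 23789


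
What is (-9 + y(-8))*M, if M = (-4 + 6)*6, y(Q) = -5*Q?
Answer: 372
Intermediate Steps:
M = 12 (M = 2*6 = 12)
(-9 + y(-8))*M = (-9 - 5*(-8))*12 = (-9 + 40)*12 = 31*12 = 372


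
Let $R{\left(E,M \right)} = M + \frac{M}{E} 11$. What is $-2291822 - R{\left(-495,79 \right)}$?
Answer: $- \frac{103135466}{45} \approx -2.2919 \cdot 10^{6}$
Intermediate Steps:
$R{\left(E,M \right)} = M + \frac{11 M}{E}$
$-2291822 - R{\left(-495,79 \right)} = -2291822 - \frac{79 \left(11 - 495\right)}{-495} = -2291822 - 79 \left(- \frac{1}{495}\right) \left(-484\right) = -2291822 - \frac{3476}{45} = - \frac{103135466}{45}$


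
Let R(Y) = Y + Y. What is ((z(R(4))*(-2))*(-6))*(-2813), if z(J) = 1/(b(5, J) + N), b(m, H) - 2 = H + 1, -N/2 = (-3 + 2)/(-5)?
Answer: -168780/53 ≈ -3184.5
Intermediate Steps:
R(Y) = 2*Y
N = -⅖ (N = -2*(-3 + 2)/(-5) = -(-2)*(-1)/5 = -2*⅕ = -⅖ ≈ -0.40000)
b(m, H) = 3 + H (b(m, H) = 2 + (H + 1) = 2 + (1 + H) = 3 + H)
z(J) = 1/(13/5 + J) (z(J) = 1/((3 + J) - ⅖) = 1/(13/5 + J))
((z(R(4))*(-2))*(-6))*(-2813) = (((5/(13 + 5*(2*4)))*(-2))*(-6))*(-2813) = (((5/(13 + 5*8))*(-2))*(-6))*(-2813) = (((5/(13 + 40))*(-2))*(-6))*(-2813) = (((5/53)*(-2))*(-6))*(-2813) = -10/53*(-6)*(-2813) = (60/53)*(-2813) = -168780/53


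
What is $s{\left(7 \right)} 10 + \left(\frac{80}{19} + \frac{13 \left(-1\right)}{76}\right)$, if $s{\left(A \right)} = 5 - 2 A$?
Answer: $- \frac{6533}{76} \approx -85.961$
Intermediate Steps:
$s{\left(7 \right)} 10 + \left(\frac{80}{19} + \frac{13 \left(-1\right)}{76}\right) = \left(5 - 14\right) 10 + \left(\frac{80}{19} + \frac{13 \left(-1\right)}{76}\right) = \left(5 - 14\right) 10 + \left(80 \cdot \frac{1}{19} - \frac{13}{76}\right) = \left(-9\right) 10 + \left(\frac{80}{19} - \frac{13}{76}\right) = -90 + \frac{307}{76} = - \frac{6533}{76}$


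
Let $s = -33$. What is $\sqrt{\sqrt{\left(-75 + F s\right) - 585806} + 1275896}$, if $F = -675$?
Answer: $\sqrt{1275896 + i \sqrt{563606}} \approx 1129.6 + 0.332 i$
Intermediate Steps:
$\sqrt{\sqrt{\left(-75 + F s\right) - 585806} + 1275896} = \sqrt{\sqrt{\left(-75 - -22275\right) - 585806} + 1275896} = \sqrt{\sqrt{\left(-75 + 22275\right) - 585806} + 1275896} = \sqrt{\sqrt{22200 - 585806} + 1275896} = \sqrt{\sqrt{-563606} + 1275896} = \sqrt{i \sqrt{563606} + 1275896} = \sqrt{1275896 + i \sqrt{563606}}$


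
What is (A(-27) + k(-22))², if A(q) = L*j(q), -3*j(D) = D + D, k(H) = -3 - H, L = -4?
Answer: 2809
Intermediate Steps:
j(D) = -2*D/3 (j(D) = -(D + D)/3 = -2*D/3)
A(q) = 8*q/3 (A(q) = -(-8)*q/3 = 8*q/3)
(A(-27) + k(-22))² = ((8/3)*(-27) + (-3 - 1*(-22)))² = (-72 + (-3 + 22))² = (-72 + 19)² = (-53)² = 2809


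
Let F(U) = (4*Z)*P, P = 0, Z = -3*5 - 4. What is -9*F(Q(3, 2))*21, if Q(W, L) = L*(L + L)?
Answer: 0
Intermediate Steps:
Z = -19 (Z = -15 - 4 = -19)
Q(W, L) = 2*L**2 (Q(W, L) = L*(2*L) = 2*L**2)
F(U) = 0 (F(U) = (4*(-19))*0 = -76*0 = 0)
-9*F(Q(3, 2))*21 = -9*0*21 = 0*21 = 0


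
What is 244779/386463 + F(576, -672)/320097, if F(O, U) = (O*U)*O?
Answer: -9564990513997/13745071879 ≈ -695.88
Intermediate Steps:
F(O, U) = U*O²
244779/386463 + F(576, -672)/320097 = 244779/386463 - 672*576²/320097 = 244779*(1/386463) - 672*331776*(1/320097) = 81593/128821 - 222953472*1/320097 = 81593/128821 - 74317824/106699 = -9564990513997/13745071879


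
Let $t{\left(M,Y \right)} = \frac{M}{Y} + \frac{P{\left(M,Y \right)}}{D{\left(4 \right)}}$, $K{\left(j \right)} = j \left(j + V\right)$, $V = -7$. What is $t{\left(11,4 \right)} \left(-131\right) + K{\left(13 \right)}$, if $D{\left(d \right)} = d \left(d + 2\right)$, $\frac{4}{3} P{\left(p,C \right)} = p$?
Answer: $- \frac{10473}{32} \approx -327.28$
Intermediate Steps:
$P{\left(p,C \right)} = \frac{3 p}{4}$
$K{\left(j \right)} = j \left(-7 + j\right)$ ($K{\left(j \right)} = j \left(j - 7\right) = j \left(-7 + j\right)$)
$D{\left(d \right)} = d \left(2 + d\right)$
$t{\left(M,Y \right)} = \frac{M}{32} + \frac{M}{Y}$ ($t{\left(M,Y \right)} = \frac{M}{Y} + \frac{\frac{3}{4} M}{4 \left(2 + 4\right)} = \frac{M}{Y} + \frac{\frac{3}{4} M}{4 \cdot 6} = \frac{M}{Y} + \frac{\frac{3}{4} M}{24} = \frac{M}{Y} + \frac{3 M}{4} \cdot \frac{1}{24} = \frac{M}{Y} + \frac{M}{32} = \frac{M}{32} + \frac{M}{Y}$)
$t{\left(11,4 \right)} \left(-131\right) + K{\left(13 \right)} = \left(\frac{1}{32} \cdot 11 + \frac{11}{4}\right) \left(-131\right) + 13 \left(-7 + 13\right) = \left(\frac{11}{32} + 11 \cdot \frac{1}{4}\right) \left(-131\right) + 13 \cdot 6 = \left(\frac{11}{32} + \frac{11}{4}\right) \left(-131\right) + 78 = \frac{99}{32} \left(-131\right) + 78 = - \frac{12969}{32} + 78 = - \frac{10473}{32}$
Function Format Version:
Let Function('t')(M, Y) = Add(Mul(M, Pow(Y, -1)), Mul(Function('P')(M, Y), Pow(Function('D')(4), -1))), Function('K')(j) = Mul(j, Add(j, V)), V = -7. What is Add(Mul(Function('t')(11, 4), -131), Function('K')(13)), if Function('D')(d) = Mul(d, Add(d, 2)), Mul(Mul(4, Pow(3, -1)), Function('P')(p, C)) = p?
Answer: Rational(-10473, 32) ≈ -327.28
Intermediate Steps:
Function('P')(p, C) = Mul(Rational(3, 4), p)
Function('K')(j) = Mul(j, Add(-7, j)) (Function('K')(j) = Mul(j, Add(j, -7)) = Mul(j, Add(-7, j)))
Function('D')(d) = Mul(d, Add(2, d))
Function('t')(M, Y) = Add(Mul(Rational(1, 32), M), Mul(M, Pow(Y, -1))) (Function('t')(M, Y) = Add(Mul(M, Pow(Y, -1)), Mul(Mul(Rational(3, 4), M), Pow(Mul(4, Add(2, 4)), -1))) = Add(Mul(M, Pow(Y, -1)), Mul(Mul(Rational(3, 4), M), Pow(Mul(4, 6), -1))) = Add(Mul(M, Pow(Y, -1)), Mul(Mul(Rational(3, 4), M), Pow(24, -1))) = Add(Mul(M, Pow(Y, -1)), Mul(Mul(Rational(3, 4), M), Rational(1, 24))) = Add(Mul(M, Pow(Y, -1)), Mul(Rational(1, 32), M)) = Add(Mul(Rational(1, 32), M), Mul(M, Pow(Y, -1))))
Add(Mul(Function('t')(11, 4), -131), Function('K')(13)) = Add(Mul(Add(Mul(Rational(1, 32), 11), Mul(11, Pow(4, -1))), -131), Mul(13, Add(-7, 13))) = Add(Mul(Add(Rational(11, 32), Mul(11, Rational(1, 4))), -131), Mul(13, 6)) = Add(Mul(Add(Rational(11, 32), Rational(11, 4)), -131), 78) = Add(Mul(Rational(99, 32), -131), 78) = Add(Rational(-12969, 32), 78) = Rational(-10473, 32)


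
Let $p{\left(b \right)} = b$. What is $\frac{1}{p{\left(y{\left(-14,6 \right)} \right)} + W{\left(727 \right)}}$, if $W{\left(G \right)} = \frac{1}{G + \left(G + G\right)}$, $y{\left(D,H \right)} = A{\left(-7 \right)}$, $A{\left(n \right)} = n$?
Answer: $- \frac{2181}{15266} \approx -0.14287$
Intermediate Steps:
$y{\left(D,H \right)} = -7$
$W{\left(G \right)} = \frac{1}{3 G}$ ($W{\left(G \right)} = \frac{1}{G + 2 G} = \frac{1}{3 G}$)
$\frac{1}{p{\left(y{\left(-14,6 \right)} \right)} + W{\left(727 \right)}} = \frac{1}{-7 + \frac{1}{3 \cdot 727}} = \frac{1}{-7 + \frac{1}{3} \cdot \frac{1}{727}} = \frac{1}{-7 + \frac{1}{2181}} = \frac{1}{- \frac{15266}{2181}} = - \frac{2181}{15266}$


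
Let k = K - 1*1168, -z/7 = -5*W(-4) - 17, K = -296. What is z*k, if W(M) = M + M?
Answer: 235704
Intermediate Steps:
W(M) = 2*M
z = -161 (z = -7*(-10*(-4) - 17) = -7*(-5*(-8) - 17) = -7*(40 - 17) = -7*23 = -161)
k = -1464 (k = -296 - 1*1168 = -296 - 1168 = -1464)
z*k = -161*(-1464) = 235704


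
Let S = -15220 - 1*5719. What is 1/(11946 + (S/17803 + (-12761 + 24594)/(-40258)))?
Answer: 716713174/8560801951443 ≈ 8.3720e-5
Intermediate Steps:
S = -20939 (S = -15220 - 5719 = -20939)
1/(11946 + (S/17803 + (-12761 + 24594)/(-40258))) = 1/(11946 + (-20939/17803 + (-12761 + 24594)/(-40258))) = 1/(11946 + (-20939*1/17803 + 11833*(-1/40258))) = 1/(11946 + (-20939/17803 - 11833/40258)) = 1/(11946 - 1053625161/716713174) = 1/(8560801951443/716713174) = 716713174/8560801951443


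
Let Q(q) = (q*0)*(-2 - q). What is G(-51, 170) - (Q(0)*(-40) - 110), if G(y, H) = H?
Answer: 280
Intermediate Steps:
Q(q) = 0 (Q(q) = 0*(-2 - q) = 0)
G(-51, 170) - (Q(0)*(-40) - 110) = 170 - (0*(-40) - 110) = 170 - (0 - 110) = 170 - 1*(-110) = 170 + 110 = 280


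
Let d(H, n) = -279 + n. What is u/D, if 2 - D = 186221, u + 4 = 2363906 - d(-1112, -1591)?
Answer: -2365772/186219 ≈ -12.704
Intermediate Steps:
u = 2365772 (u = -4 + (2363906 - (-279 - 1591)) = -4 + (2363906 - 1*(-1870)) = -4 + (2363906 + 1870) = -4 + 2365776 = 2365772)
D = -186219 (D = 2 - 1*186221 = 2 - 186221 = -186219)
u/D = 2365772/(-186219) = 2365772*(-1/186219) = -2365772/186219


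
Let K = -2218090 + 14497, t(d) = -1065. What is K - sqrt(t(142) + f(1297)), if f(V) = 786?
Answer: -2203593 - 3*I*sqrt(31) ≈ -2.2036e+6 - 16.703*I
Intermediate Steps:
K = -2203593
K - sqrt(t(142) + f(1297)) = -2203593 - sqrt(-1065 + 786) = -2203593 - sqrt(-279) = -2203593 - 3*I*sqrt(31)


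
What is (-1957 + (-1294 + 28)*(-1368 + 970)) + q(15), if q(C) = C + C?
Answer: 501941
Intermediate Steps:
q(C) = 2*C
(-1957 + (-1294 + 28)*(-1368 + 970)) + q(15) = (-1957 + (-1294 + 28)*(-1368 + 970)) + 2*15 = (-1957 - 1266*(-398)) + 30 = (-1957 + 503868) + 30 = 501911 + 30 = 501941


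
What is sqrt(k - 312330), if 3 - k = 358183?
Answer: I*sqrt(670510) ≈ 818.85*I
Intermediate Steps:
k = -358180 (k = 3 - 1*358183 = 3 - 358183 = -358180)
sqrt(k - 312330) = sqrt(-358180 - 312330) = sqrt(-670510) = I*sqrt(670510)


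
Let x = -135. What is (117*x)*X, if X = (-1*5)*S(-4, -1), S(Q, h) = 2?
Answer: 157950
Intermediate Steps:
X = -10 (X = -1*5*2 = -5*2 = -10)
(117*x)*X = (117*(-135))*(-10) = -15795*(-10) = 157950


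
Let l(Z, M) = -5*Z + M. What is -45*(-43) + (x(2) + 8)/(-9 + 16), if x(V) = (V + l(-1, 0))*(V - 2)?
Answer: 13553/7 ≈ 1936.1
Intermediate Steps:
l(Z, M) = M - 5*Z
x(V) = (-2 + V)*(5 + V) (x(V) = (V + (0 - 5*(-1)))*(V - 2) = (V + (0 + 5))*(-2 + V) = (V + 5)*(-2 + V) = (5 + V)*(-2 + V) = (-2 + V)*(5 + V))
-45*(-43) + (x(2) + 8)/(-9 + 16) = -45*(-43) + ((-10 + 2² + 3*2) + 8)/(-9 + 16) = 1935 + ((-10 + 4 + 6) + 8)/7 = 1935 + (0 + 8)*(⅐) = 1935 + 8*(⅐) = 1935 + 8/7 = 13553/7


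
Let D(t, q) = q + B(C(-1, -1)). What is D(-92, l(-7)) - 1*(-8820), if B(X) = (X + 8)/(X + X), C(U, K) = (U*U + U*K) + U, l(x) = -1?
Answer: 17647/2 ≈ 8823.5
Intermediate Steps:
C(U, K) = U + U**2 + K*U (C(U, K) = (U**2 + K*U) + U = U + U**2 + K*U)
B(X) = (8 + X)/(2*X) (B(X) = (8 + X)/((2*X)) = (8 + X)*(1/(2*X)) = (8 + X)/(2*X))
D(t, q) = 9/2 + q (D(t, q) = q + (8 - (1 - 1 - 1))/(2*((-(1 - 1 - 1)))) = q + (8 - 1*(-1))/(2*((-1*(-1)))) = q + (1/2)*(8 + 1)/1 = q + (1/2)*1*9 = q + 9/2 = 9/2 + q)
D(-92, l(-7)) - 1*(-8820) = (9/2 - 1) - 1*(-8820) = 7/2 + 8820 = 17647/2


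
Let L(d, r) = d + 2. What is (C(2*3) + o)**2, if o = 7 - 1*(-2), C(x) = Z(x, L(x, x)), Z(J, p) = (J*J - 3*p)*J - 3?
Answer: 6084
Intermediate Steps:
L(d, r) = 2 + d
Z(J, p) = -3 + J*(J**2 - 3*p) (Z(J, p) = (J**2 - 3*p)*J - 3 = J*(J**2 - 3*p) - 3 = -3 + J*(J**2 - 3*p))
C(x) = -3 + x**3 - 3*x*(2 + x)
o = 9 (o = 7 + 2 = 9)
(C(2*3) + o)**2 = ((-3 + (2*3)**3 - 3*2*3*(2 + 2*3)) + 9)**2 = ((-3 + 6**3 - 3*6*(2 + 6)) + 9)**2 = ((-3 + 216 - 3*6*8) + 9)**2 = ((-3 + 216 - 144) + 9)**2 = (69 + 9)**2 = 78**2 = 6084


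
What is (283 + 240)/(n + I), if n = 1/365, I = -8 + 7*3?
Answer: 190895/4746 ≈ 40.222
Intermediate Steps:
I = 13 (I = -8 + 21 = 13)
n = 1/365 ≈ 0.0027397
(283 + 240)/(n + I) = (283 + 240)/(1/365 + 13) = 523/(4746/365) = 523*(365/4746) = 190895/4746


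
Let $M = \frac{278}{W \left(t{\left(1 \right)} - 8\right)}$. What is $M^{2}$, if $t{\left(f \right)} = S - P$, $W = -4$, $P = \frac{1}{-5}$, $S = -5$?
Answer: $\frac{483025}{16384} \approx 29.482$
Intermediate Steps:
$P = - \frac{1}{5} \approx -0.2$
$t{\left(f \right)} = - \frac{24}{5}$ ($t{\left(f \right)} = -5 - - \frac{1}{5} = -5 + \frac{1}{5} = - \frac{24}{5}$)
$M = \frac{695}{128}$ ($M = \frac{278}{\left(-4\right) \left(- \frac{24}{5} - 8\right)} = \frac{278}{\left(-4\right) \left(- \frac{64}{5}\right)} = \frac{278}{\frac{256}{5}} = 278 \cdot \frac{5}{256} = \frac{695}{128} \approx 5.4297$)
$M^{2} = \left(\frac{695}{128}\right)^{2} = \frac{483025}{16384}$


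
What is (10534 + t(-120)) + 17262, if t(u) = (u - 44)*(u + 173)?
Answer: 19104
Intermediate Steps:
t(u) = (-44 + u)*(173 + u)
(10534 + t(-120)) + 17262 = (10534 + (-7612 + (-120)² + 129*(-120))) + 17262 = (10534 + (-7612 + 14400 - 15480)) + 17262 = (10534 - 8692) + 17262 = 1842 + 17262 = 19104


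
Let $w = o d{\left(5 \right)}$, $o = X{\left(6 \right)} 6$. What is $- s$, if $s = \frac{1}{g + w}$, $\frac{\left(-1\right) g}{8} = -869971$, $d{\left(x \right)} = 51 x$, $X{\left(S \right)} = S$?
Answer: $- \frac{1}{6968948} \approx -1.4349 \cdot 10^{-7}$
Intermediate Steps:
$o = 36$ ($o = 6 \cdot 6 = 36$)
$g = 6959768$ ($g = \left(-8\right) \left(-869971\right) = 6959768$)
$w = 9180$ ($w = 36 \cdot 51 \cdot 5 = 36 \cdot 255 = 9180$)
$s = \frac{1}{6968948}$ ($s = \frac{1}{6959768 + 9180} = \frac{1}{6968948} \approx 1.4349 \cdot 10^{-7}$)
$- s = \left(-1\right) \frac{1}{6968948} = - \frac{1}{6968948}$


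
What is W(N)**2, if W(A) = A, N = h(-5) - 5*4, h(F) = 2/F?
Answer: 10404/25 ≈ 416.16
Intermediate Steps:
N = -102/5 (N = 2/(-5) - 5*4 = 2*(-1/5) - 20 = -2/5 - 20 = -102/5 ≈ -20.400)
W(N)**2 = (-102/5)**2 = 10404/25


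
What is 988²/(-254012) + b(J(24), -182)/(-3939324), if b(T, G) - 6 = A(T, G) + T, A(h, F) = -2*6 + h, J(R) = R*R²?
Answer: -160515370265/41693148662 ≈ -3.8499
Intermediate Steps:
J(R) = R³
A(h, F) = -12 + h
b(T, G) = -6 + 2*T (b(T, G) = 6 + ((-12 + T) + T) = 6 + (-12 + 2*T) = -6 + 2*T)
988²/(-254012) + b(J(24), -182)/(-3939324) = 988²/(-254012) + (-6 + 2*24³)/(-3939324) = 976144*(-1/254012) + (-6 + 2*13824)*(-1/3939324) = -244036/63503 + (-6 + 27648)*(-1/3939324) = -244036/63503 + 27642*(-1/3939324) = -244036/63503 - 4607/656554 = -160515370265/41693148662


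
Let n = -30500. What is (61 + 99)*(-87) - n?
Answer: 16580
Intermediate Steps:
(61 + 99)*(-87) - n = (61 + 99)*(-87) - 1*(-30500) = 160*(-87) + 30500 = -13920 + 30500 = 16580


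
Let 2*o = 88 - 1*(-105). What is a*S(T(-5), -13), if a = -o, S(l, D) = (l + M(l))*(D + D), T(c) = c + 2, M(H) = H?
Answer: -15054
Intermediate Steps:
T(c) = 2 + c
o = 193/2 (o = (88 - 1*(-105))/2 = (88 + 105)/2 = (½)*193 = 193/2 ≈ 96.500)
S(l, D) = 4*D*l (S(l, D) = (l + l)*(D + D) = (2*l)*(2*D) = 4*D*l)
a = -193/2 (a = -1*193/2 = -193/2 ≈ -96.500)
a*S(T(-5), -13) = -386*(-13)*(2 - 5) = -386*(-13)*(-3) = -193/2*156 = -15054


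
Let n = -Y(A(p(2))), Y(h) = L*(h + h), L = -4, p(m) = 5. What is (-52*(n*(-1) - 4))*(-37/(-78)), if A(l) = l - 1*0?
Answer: 3256/3 ≈ 1085.3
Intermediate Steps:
A(l) = l (A(l) = l + 0 = l)
Y(h) = -8*h (Y(h) = -4*(h + h) = -8*h)
n = 40 (n = -(-8)*5 = -1*(-40) = 40)
(-52*(n*(-1) - 4))*(-37/(-78)) = (-52*(40*(-1) - 4))*(-37/(-78)) = (-52*(-40 - 4))*(-37*(-1/78)) = -52*(-44)*(37/78) = 2288*(37/78) = 3256/3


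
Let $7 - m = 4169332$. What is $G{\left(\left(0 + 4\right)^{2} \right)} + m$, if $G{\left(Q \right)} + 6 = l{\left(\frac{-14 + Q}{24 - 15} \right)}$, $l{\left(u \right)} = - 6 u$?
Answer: $- \frac{12507997}{3} \approx -4.1693 \cdot 10^{6}$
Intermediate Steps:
$G{\left(Q \right)} = \frac{10}{3} - \frac{2 Q}{3}$ ($G{\left(Q \right)} = -6 - 6 \frac{-14 + Q}{24 - 15} = -6 - 6 \frac{-14 + Q}{9} = -6 - 6 \left(-14 + Q\right) \frac{1}{9} = -6 - 6 \left(- \frac{14}{9} + \frac{Q}{9}\right) = -6 - \left(- \frac{28}{3} + \frac{2 Q}{3}\right) = \frac{10}{3} - \frac{2 Q}{3}$)
$m = -4169325$ ($m = 7 - 4169332 = -4169325$)
$G{\left(\left(0 + 4\right)^{2} \right)} + m = \left(\frac{10}{3} - \frac{2 \left(0 + 4\right)^{2}}{3}\right) - 4169325 = \left(\frac{10}{3} - \frac{2 \cdot 4^{2}}{3}\right) - 4169325 = \left(\frac{10}{3} - \frac{32}{3}\right) - 4169325 = - \frac{22}{3} - 4169325 = - \frac{12507997}{3}$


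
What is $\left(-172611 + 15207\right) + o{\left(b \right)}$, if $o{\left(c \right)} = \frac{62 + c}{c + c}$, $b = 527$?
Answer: $- \frac{5351717}{34} \approx -1.574 \cdot 10^{5}$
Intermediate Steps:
$o{\left(c \right)} = \frac{62 + c}{2 c}$
$\left(-172611 + 15207\right) + o{\left(b \right)} = \left(-172611 + 15207\right) + \frac{62 + 527}{2 \cdot 527} = -157404 + \frac{1}{2} \cdot \frac{1}{527} \cdot 589 = -157404 + \frac{19}{34} = - \frac{5351717}{34}$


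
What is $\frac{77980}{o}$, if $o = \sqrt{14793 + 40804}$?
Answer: $\frac{77980 \sqrt{55597}}{55597} \approx 330.72$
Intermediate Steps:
$o = \sqrt{55597} \approx 235.79$
$\frac{77980}{o} = \frac{77980}{\sqrt{55597}} = 77980 \frac{\sqrt{55597}}{55597} = \frac{77980 \sqrt{55597}}{55597}$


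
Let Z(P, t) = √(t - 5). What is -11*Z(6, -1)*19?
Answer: -209*I*√6 ≈ -511.94*I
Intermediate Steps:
Z(P, t) = √(-5 + t)
-11*Z(6, -1)*19 = -11*√(-5 - 1)*19 = -11*I*√6*19 = -209*I*√6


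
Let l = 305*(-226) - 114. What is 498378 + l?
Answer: 429334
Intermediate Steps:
l = -69044 (l = -68930 - 114 = -69044)
498378 + l = 498378 - 69044 = 429334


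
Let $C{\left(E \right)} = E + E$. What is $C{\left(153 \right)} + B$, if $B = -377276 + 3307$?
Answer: $-373663$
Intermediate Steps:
$C{\left(E \right)} = 2 E$
$B = -373969$
$C{\left(153 \right)} + B = 2 \cdot 153 - 373969 = 306 - 373969 = -373663$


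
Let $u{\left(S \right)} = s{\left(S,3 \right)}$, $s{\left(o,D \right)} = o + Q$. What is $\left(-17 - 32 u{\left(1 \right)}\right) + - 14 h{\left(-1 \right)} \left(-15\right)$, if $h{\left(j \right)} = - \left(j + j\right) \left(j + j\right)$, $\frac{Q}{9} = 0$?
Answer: $-889$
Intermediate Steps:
$Q = 0$ ($Q = 9 \cdot 0 = 0$)
$s{\left(o,D \right)} = o$ ($s{\left(o,D \right)} = o + 0 = o$)
$u{\left(S \right)} = S$
$h{\left(j \right)} = - 4 j^{2}$ ($h{\left(j \right)} = - 2 j 2 j = - 4 j^{2}$)
$\left(-17 - 32 u{\left(1 \right)}\right) + - 14 h{\left(-1 \right)} \left(-15\right) = \left(-17 - 32\right) + - 14 \left(- 4 \left(-1\right)^{2}\right) \left(-15\right) = \left(-17 - 32\right) + - 14 \left(\left(-4\right) 1\right) \left(-15\right) = -49 + \left(-14\right) \left(-4\right) \left(-15\right) = -49 + 56 \left(-15\right) = -49 - 840 = -889$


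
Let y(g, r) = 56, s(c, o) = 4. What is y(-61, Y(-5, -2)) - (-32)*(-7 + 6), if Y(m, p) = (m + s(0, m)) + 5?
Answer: 24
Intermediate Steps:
Y(m, p) = 9 + m (Y(m, p) = (m + 4) + 5 = (4 + m) + 5 = 9 + m)
y(-61, Y(-5, -2)) - (-32)*(-7 + 6) = 56 - (-32)*(-7 + 6) = 56 - (-32)*(-1) = 56 - 1*32 = 56 - 32 = 24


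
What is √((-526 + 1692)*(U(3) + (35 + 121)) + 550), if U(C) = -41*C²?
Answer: 352*I*√2 ≈ 497.8*I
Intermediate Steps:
√((-526 + 1692)*(U(3) + (35 + 121)) + 550) = √((-526 + 1692)*(-41*3² + (35 + 121)) + 550) = √(1166*(-41*9 + 156) + 550) = √(1166*(-369 + 156) + 550) = √(1166*(-213) + 550) = √(-248358 + 550) = √(-247808) = 352*I*√2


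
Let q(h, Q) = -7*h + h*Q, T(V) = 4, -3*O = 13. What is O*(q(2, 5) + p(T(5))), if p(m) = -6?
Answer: 130/3 ≈ 43.333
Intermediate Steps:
O = -13/3 (O = -⅓*13 = -13/3 ≈ -4.3333)
q(h, Q) = -7*h + Q*h
O*(q(2, 5) + p(T(5))) = -13*(2*(-7 + 5) - 6)/3 = -13*(2*(-2) - 6)/3 = -13*(-4 - 6)/3 = -13/3*(-10) = 130/3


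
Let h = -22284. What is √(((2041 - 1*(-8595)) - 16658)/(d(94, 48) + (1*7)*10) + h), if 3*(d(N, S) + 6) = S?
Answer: I*√8943710/20 ≈ 149.53*I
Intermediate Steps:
d(N, S) = -6 + S/3
√(((2041 - 1*(-8595)) - 16658)/(d(94, 48) + (1*7)*10) + h) = √(((2041 - 1*(-8595)) - 16658)/((-6 + (⅓)*48) + (1*7)*10) - 22284) = √(((2041 + 8595) - 16658)/((-6 + 16) + 7*10) - 22284) = √((10636 - 16658)/(10 + 70) - 22284) = √(-6022/80 - 22284) = √(-6022*1/80 - 22284) = √(-3011/40 - 22284) = √(-894371/40) = I*√8943710/20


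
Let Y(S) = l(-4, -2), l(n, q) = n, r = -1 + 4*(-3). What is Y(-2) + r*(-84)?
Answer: 1088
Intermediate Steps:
r = -13 (r = -1 - 12 = -13)
Y(S) = -4
Y(-2) + r*(-84) = -4 - 13*(-84) = -4 + 1092 = 1088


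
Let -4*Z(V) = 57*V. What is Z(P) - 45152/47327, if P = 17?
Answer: -46040471/189308 ≈ -243.20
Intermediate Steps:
Z(V) = -57*V/4
Z(P) - 45152/47327 = -57/4*17 - 45152/47327 = -969/4 - 45152*1/47327 = -969/4 - 45152/47327 = -46040471/189308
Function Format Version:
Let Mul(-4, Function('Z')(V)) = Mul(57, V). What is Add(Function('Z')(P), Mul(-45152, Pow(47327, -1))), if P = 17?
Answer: Rational(-46040471, 189308) ≈ -243.20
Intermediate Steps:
Function('Z')(V) = Mul(Rational(-57, 4), V) (Function('Z')(V) = Mul(Rational(-1, 4), Mul(57, V)) = Mul(Rational(-57, 4), V))
Add(Function('Z')(P), Mul(-45152, Pow(47327, -1))) = Add(Mul(Rational(-57, 4), 17), Mul(-45152, Pow(47327, -1))) = Add(Rational(-969, 4), Mul(-45152, Rational(1, 47327))) = Add(Rational(-969, 4), Rational(-45152, 47327)) = Rational(-46040471, 189308)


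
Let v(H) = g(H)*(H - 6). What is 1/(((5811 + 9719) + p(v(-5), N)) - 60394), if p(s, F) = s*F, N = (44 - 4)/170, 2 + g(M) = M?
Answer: -17/762380 ≈ -2.2299e-5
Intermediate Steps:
g(M) = -2 + M
N = 4/17 (N = 40*(1/170) = 4/17 ≈ 0.23529)
v(H) = (-6 + H)*(-2 + H) (v(H) = (-2 + H)*(H - 6) = (-2 + H)*(-6 + H) = (-6 + H)*(-2 + H))
p(s, F) = F*s
1/(((5811 + 9719) + p(v(-5), N)) - 60394) = 1/(((5811 + 9719) + 4*((-6 - 5)*(-2 - 5))/17) - 60394) = 1/((15530 + 4*(-11*(-7))/17) - 60394) = 1/((15530 + (4/17)*77) - 60394) = 1/((15530 + 308/17) - 60394) = 1/(264318/17 - 60394) = 1/(-762380/17) = -17/762380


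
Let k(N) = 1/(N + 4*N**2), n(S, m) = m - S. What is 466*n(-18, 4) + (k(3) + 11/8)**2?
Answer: 998161657/97344 ≈ 10254.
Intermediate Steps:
466*n(-18, 4) + (k(3) + 11/8)**2 = 466*(4 - 1*(-18)) + (1/(3*(1 + 4*3)) + 11/8)**2 = 466*(4 + 18) + (1/(3*(1 + 12)) + 11*(1/8))**2 = 466*22 + ((1/3)/13 + 11/8)**2 = 10252 + ((1/3)*(1/13) + 11/8)**2 = 10252 + (1/39 + 11/8)**2 = 10252 + (437/312)**2 = 10252 + 190969/97344 = 998161657/97344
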